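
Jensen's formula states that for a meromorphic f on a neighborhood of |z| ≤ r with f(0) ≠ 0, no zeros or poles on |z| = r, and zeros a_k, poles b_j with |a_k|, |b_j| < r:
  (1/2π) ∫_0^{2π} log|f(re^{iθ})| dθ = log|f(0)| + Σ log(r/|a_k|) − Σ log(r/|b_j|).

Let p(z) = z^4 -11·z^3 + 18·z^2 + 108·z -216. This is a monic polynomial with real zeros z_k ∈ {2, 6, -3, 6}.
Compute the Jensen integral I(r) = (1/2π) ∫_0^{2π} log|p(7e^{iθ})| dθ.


Zeros: -3, 2, 6, 6; r = 7.
Inside |z| < r: -3, 2, 6, 6. Outside (|z| ≥ r): ∅.
p(0) = -216, so log|p(0)| = log(216) = 5.3753.
Apply Jensen: I(r) = log|p(0)| + Σ_k log(r/|z_k|), summed over zeros inside |z| < r.
  log(r/|z_k|) for z_k = 2: log(7/2) = 1.2528
  log(r/|z_k|) for z_k = 6: log(7/6) = 0.1542
  log(r/|z_k|) for z_k = -3: log(7/3) = 0.8473
  log(r/|z_k|) for z_k = 6: log(7/6) = 0.1542
Sum over inside zeros: 2.4084.
I(r) = log|p(0)| + (inside sum) = 5.3753 + 2.4084 = 7.7836.
Closed form (all zeros inside, monic): I(r) = n·log(r) = 4·log(7) = 7.7836. ✓

I(r) ≈ 7.7836.


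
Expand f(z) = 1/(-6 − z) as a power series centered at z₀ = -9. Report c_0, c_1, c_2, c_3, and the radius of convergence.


Let w = z − z₀, so z = z₀ + w.
Then -6 − z = -6 − (z₀ + w) = (-6 − z₀) − w = 3 − w.
f(z) = 1/(3 − w) = (1/(3)) · 1/(1 − w/(3)) = Σ_{n≥0} w^n / (3)^(n+1).
So c_n = 1/(3)^(n+1):
  c_0 = 1/(3)^1 = 1/3.
  c_1 = 1/(3)^2 = 1/9.
  c_2 = 1/(3)^3 = 1/27.
  c_3 = 1/(3)^4 = 1/81.
The series is valid for |w/d| < 1, i.e. |z − z₀| < |d|.
Radius of convergence: R = |-6 − z₀| = |3| = 3 (distance from z₀ to the singularity z = -6).

c_0 = 1/3, c_1 = 1/9, c_2 = 1/27, c_3 = 1/81; R = 3.


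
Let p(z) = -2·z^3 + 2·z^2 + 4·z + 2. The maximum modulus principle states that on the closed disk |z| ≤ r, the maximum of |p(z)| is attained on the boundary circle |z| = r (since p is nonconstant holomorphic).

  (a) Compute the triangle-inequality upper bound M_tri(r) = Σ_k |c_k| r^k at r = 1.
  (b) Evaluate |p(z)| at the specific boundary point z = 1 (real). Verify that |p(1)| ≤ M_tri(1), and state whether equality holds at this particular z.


Coefficients: c_0 = 2, c_1 = 4, c_2 = 2, c_3 = -2. Radius r = 1.
Part (a). Triangle bound: M_tri(r) = Σ_k |c_k| r^k
  = |2|·1^0 + |4|·1^1 + |2|·1^2 + |-2|·1^3
  = 2 + 4 + 2 + 2 = 10.
This bounds M(r) := max_{|z|=r} |p(z)| from above; equality holds iff all terms c_k z^k can be made to align in phase at a single z on |z|=r.
Part (b). At z = 1 (real, on the circle |z| = r):
  p(1) = (2)·1^0 + (4)·1^1 + (2)·1^2 + (-2)·1^3 = 6.
  |p(1)| = 6.
Check: |p(1)| = 6 ≤ 10 = M_tri(1). ✓ Equality does not hold at z = 1 (the coefficients have mixed signs, so the terms do not all align in phase there).

M_tri(1) = 10; |p(1)| = 6; equality at z=1: no.


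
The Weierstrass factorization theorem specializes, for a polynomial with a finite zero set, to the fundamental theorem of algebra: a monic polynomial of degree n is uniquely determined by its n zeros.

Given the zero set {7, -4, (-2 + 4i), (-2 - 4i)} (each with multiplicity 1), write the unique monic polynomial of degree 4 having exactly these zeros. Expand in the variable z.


The polynomial is p(z) = ∏_{α ∈ S} (z − α), where S = {7, -4, (-2 + 4i), (-2 - 4i)}.
Expanding the product yields: p(z) = z^4 + z^3 -20·z^2 -172·z -560.
Note conjugate pairs combine to real quadratics: (z − (-2+4i))(z − (-2−4i)) = z² + 4z + 20.
The resulting polynomial has degree 4 and real coefficients as required.

p(z) = z^4 + z^3 -20·z^2 -172·z -560.


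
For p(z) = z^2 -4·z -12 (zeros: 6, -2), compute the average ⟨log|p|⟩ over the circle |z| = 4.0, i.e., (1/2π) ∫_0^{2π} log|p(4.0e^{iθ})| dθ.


Zeros: -2, 6; r = 4.0.
Inside |z| < r: -2. Outside (|z| ≥ r): 6.
p(0) = -12, so log|p(0)| = log(12) = 2.4849.
Apply Jensen: I(r) = log|p(0)| + Σ_k log(r/|z_k|), summed over zeros inside |z| < r.
  log(r/|z_k|) for z_k = -2: log(4.0/2) = 0.6931
  Outside zeros (6) contribute nothing to the Jensen sum.
Sum over inside zeros: 0.6931.
I(r) = log|p(0)| + (inside sum) = 2.4849 + 0.6931 = 3.1781.
Note: since some zeros are outside |z| ≤ r, the simplified n·log(r) form does NOT apply — only the inside zeros contribute.

I(r) ≈ 3.1781.


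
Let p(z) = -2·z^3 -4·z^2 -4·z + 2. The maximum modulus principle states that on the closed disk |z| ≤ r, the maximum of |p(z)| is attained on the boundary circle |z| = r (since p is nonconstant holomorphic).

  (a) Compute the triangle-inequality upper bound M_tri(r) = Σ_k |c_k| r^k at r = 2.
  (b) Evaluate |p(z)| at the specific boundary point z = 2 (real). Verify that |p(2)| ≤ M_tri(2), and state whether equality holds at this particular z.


Coefficients: c_0 = 2, c_1 = -4, c_2 = -4, c_3 = -2. Radius r = 2.
Part (a). Triangle bound: M_tri(r) = Σ_k |c_k| r^k
  = |2|·2^0 + |-4|·2^1 + |-4|·2^2 + |-2|·2^3
  = 2 + 8 + 16 + 16 = 42.
This bounds M(r) := max_{|z|=r} |p(z)| from above; equality holds iff all terms c_k z^k can be made to align in phase at a single z on |z|=r.
Part (b). At z = 2 (real, on the circle |z| = r):
  p(2) = (2)·2^0 + (-4)·2^1 + (-4)·2^2 + (-2)·2^3 = -38.
  |p(2)| = 38.
Check: |p(2)| = 38 ≤ 42 = M_tri(2). ✓ Equality does not hold at z = 2 (the coefficients have mixed signs, so the terms do not all align in phase there).

M_tri(2) = 42; |p(2)| = 38; equality at z=2: no.


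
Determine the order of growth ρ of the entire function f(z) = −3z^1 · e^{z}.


M(r) = max_{|z|=r} |-3|·|z|^1·|e^{z}| = 3·r^1 · e^{1r^1} (the factors attain their maxima compatibly on |z|=r). Then log M(r) = log 3 + 1·log r + 1r^1, dominated by the last term, so log log M(r) ~ 1·log r. The polynomial factor -3z^1 contributes only a log r term and does not affect the order. ρ = 1.
Therefore ρ = 1.

Order ρ = 1.


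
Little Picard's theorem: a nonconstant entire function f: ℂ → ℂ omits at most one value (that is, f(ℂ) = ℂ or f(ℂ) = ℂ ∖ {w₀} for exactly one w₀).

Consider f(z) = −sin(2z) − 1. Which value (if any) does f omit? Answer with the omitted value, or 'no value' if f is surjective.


Little Picard bounds the complement of f(ℂ) to at most one point.
sin is entire and surjective onto ℂ: for every w ∈ ℂ, sin(ζ) = w has a solution ζ ∈ ℂ (e.g., via the complex inverse arcsin). With ζ = 2z this gives z = ζ/(2). Then -1·sin(2z) takes every value in -1·ℂ = ℂ, and adding -1 is a bijection of ℂ. So f is surjective and omits no value. (Note: only on the real line is sin bounded by [−1, 1].)

Omitted value: no value.


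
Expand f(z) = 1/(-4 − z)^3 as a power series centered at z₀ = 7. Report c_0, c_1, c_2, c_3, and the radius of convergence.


Let w = z − z₀, so z = z₀ + w.
Then -4 − z = -4 − (z₀ + w) = (-4 − z₀) − w = -11 − w.
f(z) = 1/(-11 − w)^3 = (1/(-11)^3) · (1 − w/(-11))^{−3}.
By the binomial series (1−u)^{−3} = Σ_{n≥0} C(n+2, 2) u^n for |u|<1, with u = w/(-11):
  c_n = C(n+2, 2) / (-11)^(n+3).
  c_0 = 1/(-11)^3 = -1/1331.
  c_1 = 3/(-11)^4 = 3/14641.
  c_2 = 6/(-11)^5 = -6/161051.
  c_3 = 10/(-11)^6 = 10/1771561.
The series is valid for |w/d| < 1, i.e. |z − z₀| < |d|.
Radius of convergence: R = |-4 − z₀| = |-11| = 11 (distance from z₀ to the singularity z = -4).

c_0 = -1/1331, c_1 = 3/14641, c_2 = -6/161051, c_3 = 10/1771561; R = 11.


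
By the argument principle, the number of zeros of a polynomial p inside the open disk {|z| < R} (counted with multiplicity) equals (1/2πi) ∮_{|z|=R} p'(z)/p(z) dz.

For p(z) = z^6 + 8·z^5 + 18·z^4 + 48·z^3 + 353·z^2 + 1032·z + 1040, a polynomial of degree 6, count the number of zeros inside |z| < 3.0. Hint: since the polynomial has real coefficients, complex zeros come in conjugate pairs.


The zeros of p are: (2 + 3i), (2 - 3i), -4, (-2 + 1i), (-2 - 1i), -4.
Their magnitudes are: 3.606, 3.606, 4, 2.236, 2.236, 4.
Zeros with |z| < R = 3.0: (-2 + 1i), (-2 - 1i).
Count = 2.
By the argument principle, (1/2πi) ∮_{|z|=R} p'(z)/p(z) dz equals exactly this count.

Number of zeros inside |z| < 3.0: 2.


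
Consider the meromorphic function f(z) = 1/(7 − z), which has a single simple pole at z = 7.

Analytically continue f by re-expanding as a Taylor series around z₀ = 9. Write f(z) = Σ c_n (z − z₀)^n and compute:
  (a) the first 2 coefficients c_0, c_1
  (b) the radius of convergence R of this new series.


Let w = z − z₀, so z = z₀ + w.
Then 7 − z = 7 − (z₀ + w) = (7 − z₀) − w = -2 − w.
f(z) = 1/(-2 − w) = (1/(-2)) · 1/(1 − w/(-2)) = Σ_{n≥0} w^n / (-2)^(n+1).
So c_n = 1/(-2)^(n+1):
  c_0 = 1/(-2)^1 = -1/2.
  c_1 = 1/(-2)^2 = 1/4.
The series is valid for |w/d| < 1, i.e. |z − z₀| < |d|.
Radius of convergence: R = |7 − z₀| = |-2| = 2 (distance from z₀ to the singularity z = 7).

c_0 = -1/2, c_1 = 1/4; R = 2.


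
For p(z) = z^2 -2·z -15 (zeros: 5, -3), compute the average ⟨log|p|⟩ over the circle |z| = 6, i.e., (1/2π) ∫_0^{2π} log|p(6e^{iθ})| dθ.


Zeros: -3, 5; r = 6.
Inside |z| < r: -3, 5. Outside (|z| ≥ r): ∅.
p(0) = -15, so log|p(0)| = log(15) = 2.7081.
Apply Jensen: I(r) = log|p(0)| + Σ_k log(r/|z_k|), summed over zeros inside |z| < r.
  log(r/|z_k|) for z_k = 5: log(6/5) = 0.1823
  log(r/|z_k|) for z_k = -3: log(6/3) = 0.6931
Sum over inside zeros: 0.8755.
I(r) = log|p(0)| + (inside sum) = 2.7081 + 0.8755 = 3.5835.
Closed form (all zeros inside, monic): I(r) = n·log(r) = 2·log(6) = 3.5835. ✓

I(r) ≈ 3.5835.


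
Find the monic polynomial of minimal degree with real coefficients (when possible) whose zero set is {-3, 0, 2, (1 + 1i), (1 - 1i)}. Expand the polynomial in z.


The polynomial is p(z) = ∏_{α ∈ S} (z − α), where S = {-3, 0, 2, (1 + 1i), (1 - 1i)}.
Expanding the product yields: p(z) = z^5 -z^4 -6·z^3 + 14·z^2 -12·z.
Note conjugate pairs combine to real quadratics: (z − (1+1i))(z − (1−1i)) = z² − 2z + 2.
The resulting polynomial has degree 5 and real coefficients as required.

p(z) = z^5 -z^4 -6·z^3 + 14·z^2 -12·z.


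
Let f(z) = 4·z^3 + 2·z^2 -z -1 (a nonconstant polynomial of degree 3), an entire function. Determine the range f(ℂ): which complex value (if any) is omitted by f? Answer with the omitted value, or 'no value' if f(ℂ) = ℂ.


Little Picard bounds the complement of f(ℂ) to at most one point.
For every w ∈ ℂ, the equation p(z) − w = 0 is a nonconstant polynomial in z and hence has at least one root by the fundamental theorem of algebra. So p is surjective onto ℂ, omitting no value.

Omitted value: no value.


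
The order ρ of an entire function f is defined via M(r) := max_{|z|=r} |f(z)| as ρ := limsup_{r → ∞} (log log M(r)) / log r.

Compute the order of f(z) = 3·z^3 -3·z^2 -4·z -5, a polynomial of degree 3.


|f(z)| ≤ Σ|c_k|·r^k = O(r^3) as r → ∞. Polynomial growth is O(e^{r^ε}) for every ε > 0 (since r^3/e^{r^ε} → 0), so ρ ≤ ε for all ε > 0, i.e. ρ = 0. Every nonconstant polynomial has order 0.
Therefore ρ = 0.

Order ρ = 0.


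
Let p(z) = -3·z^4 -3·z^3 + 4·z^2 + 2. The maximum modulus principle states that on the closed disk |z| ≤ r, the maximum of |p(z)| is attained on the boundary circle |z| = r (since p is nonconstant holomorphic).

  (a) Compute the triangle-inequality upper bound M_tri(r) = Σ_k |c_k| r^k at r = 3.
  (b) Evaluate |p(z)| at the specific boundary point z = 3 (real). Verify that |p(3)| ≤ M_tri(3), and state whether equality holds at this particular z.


Coefficients: c_0 = 2, c_1 = 0, c_2 = 4, c_3 = -3, c_4 = -3. Radius r = 3.
Part (a). Triangle bound: M_tri(r) = Σ_k |c_k| r^k
  = |2|·3^0 + |0|·3^1 + |4|·3^2 + |-3|·3^3 + |-3|·3^4
  = 2 + 0 + 36 + 81 + 243 = 362.
This bounds M(r) := max_{|z|=r} |p(z)| from above; equality holds iff all terms c_k z^k can be made to align in phase at a single z on |z|=r.
Part (b). At z = 3 (real, on the circle |z| = r):
  p(3) = (2)·3^0 + (0)·3^1 + (4)·3^2 + (-3)·3^3 + (-3)·3^4 = -286.
  |p(3)| = 286.
Check: |p(3)| = 286 ≤ 362 = M_tri(3). ✓ Equality does not hold at z = 3 (the coefficients have mixed signs, so the terms do not all align in phase there).

M_tri(3) = 362; |p(3)| = 286; equality at z=3: no.


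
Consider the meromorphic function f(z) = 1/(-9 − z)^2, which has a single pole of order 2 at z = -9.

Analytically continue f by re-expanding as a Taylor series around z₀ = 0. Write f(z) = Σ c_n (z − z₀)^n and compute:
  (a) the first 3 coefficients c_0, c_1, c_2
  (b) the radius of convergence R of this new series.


Let w = z − z₀, so z = z₀ + w.
Then -9 − z = -9 − (z₀ + w) = (-9 − z₀) − w = -9 − w.
f(z) = 1/(-9 − w)^2 = (1/(-9)^2) · (1 − w/(-9))^{−2}.
By the binomial series (1−u)^{−2} = Σ_{n≥0} C(n+1, 1) u^n for |u|<1, with u = w/(-9):
  c_n = C(n+1, 1) / (-9)^(n+2).
  c_0 = 1/(-9)^2 = 1/81.
  c_1 = 2/(-9)^3 = -2/729.
  c_2 = 3/(-9)^4 = 1/2187.
The series is valid for |w/d| < 1, i.e. |z − z₀| < |d|.
Radius of convergence: R = |-9 − z₀| = |-9| = 9 (distance from z₀ to the singularity z = -9).

c_0 = 1/81, c_1 = -2/729, c_2 = 1/2187; R = 9.


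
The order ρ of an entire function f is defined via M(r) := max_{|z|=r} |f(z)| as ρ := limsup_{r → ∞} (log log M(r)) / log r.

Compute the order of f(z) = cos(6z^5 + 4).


Write cos(w) = (e^{iw} ± e^{−iw})/(2 or 2i), so |cos(w)| ≤ e^{|w|}. With w = 6z^5 + 4, |w| ≤ 6r^5 + 4 on |z|=r, giving M(r) ≤ e^{6r^5 + 4} and ρ ≤ 5. For the lower bound, choose z on |z|=r with 6z^5 purely imaginary of modulus 6r^5; then |cos(6z^5 + 4)| grows like e^{6r^5}/2, so ρ ≥ 5. Hence ρ = 5.
Therefore ρ = 5.

Order ρ = 5.


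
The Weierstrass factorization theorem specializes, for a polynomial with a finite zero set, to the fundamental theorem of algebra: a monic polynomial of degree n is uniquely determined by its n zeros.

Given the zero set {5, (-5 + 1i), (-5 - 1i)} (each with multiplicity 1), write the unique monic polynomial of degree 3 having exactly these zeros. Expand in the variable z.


The polynomial is p(z) = ∏_{α ∈ S} (z − α), where S = {5, (-5 + 1i), (-5 - 1i)}.
Expanding the product yields: p(z) = z^3 + 5·z^2 -24·z -130.
Note conjugate pairs combine to real quadratics: (z − (-5+1i))(z − (-5−1i)) = z² + 10z + 26.
The resulting polynomial has degree 3 and real coefficients as required.

p(z) = z^3 + 5·z^2 -24·z -130.


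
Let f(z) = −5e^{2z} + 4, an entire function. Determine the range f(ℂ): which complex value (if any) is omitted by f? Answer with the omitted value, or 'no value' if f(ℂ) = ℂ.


Little Picard bounds the complement of f(ℂ) to at most one point.
e^{2z} is never zero on ℂ, so -5·e^{2z} takes every value in ℂ ∖ {0}. Adding 4 shifts the range to ℂ ∖ {4}. Thus f omits exactly the value 4.

Omitted value: 4.


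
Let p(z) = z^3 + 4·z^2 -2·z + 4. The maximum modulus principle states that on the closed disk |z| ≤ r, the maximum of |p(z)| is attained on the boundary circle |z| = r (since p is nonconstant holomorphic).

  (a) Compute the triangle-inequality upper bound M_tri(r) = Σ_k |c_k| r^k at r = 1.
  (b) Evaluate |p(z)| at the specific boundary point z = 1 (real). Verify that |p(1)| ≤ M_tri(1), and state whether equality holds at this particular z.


Coefficients: c_0 = 4, c_1 = -2, c_2 = 4, c_3 = 1. Radius r = 1.
Part (a). Triangle bound: M_tri(r) = Σ_k |c_k| r^k
  = |4|·1^0 + |-2|·1^1 + |4|·1^2 + |1|·1^3
  = 4 + 2 + 4 + 1 = 11.
This bounds M(r) := max_{|z|=r} |p(z)| from above; equality holds iff all terms c_k z^k can be made to align in phase at a single z on |z|=r.
Part (b). At z = 1 (real, on the circle |z| = r):
  p(1) = (4)·1^0 + (-2)·1^1 + (4)·1^2 + (1)·1^3 = 7.
  |p(1)| = 7.
Check: |p(1)| = 7 ≤ 11 = M_tri(1). ✓ Equality does not hold at z = 1 (the coefficients have mixed signs, so the terms do not all align in phase there).

M_tri(1) = 11; |p(1)| = 7; equality at z=1: no.


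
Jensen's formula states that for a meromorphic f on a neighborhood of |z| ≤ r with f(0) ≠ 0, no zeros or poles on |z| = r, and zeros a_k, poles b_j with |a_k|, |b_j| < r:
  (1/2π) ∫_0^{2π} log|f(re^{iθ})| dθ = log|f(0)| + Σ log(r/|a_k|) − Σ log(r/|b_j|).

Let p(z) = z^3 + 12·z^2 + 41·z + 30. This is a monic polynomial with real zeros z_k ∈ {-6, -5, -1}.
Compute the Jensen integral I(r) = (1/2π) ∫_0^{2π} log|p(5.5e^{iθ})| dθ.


Zeros: -6, -5, -1; r = 5.5.
Inside |z| < r: -5, -1. Outside (|z| ≥ r): -6.
p(0) = 30, so log|p(0)| = log(30) = 3.4012.
Apply Jensen: I(r) = log|p(0)| + Σ_k log(r/|z_k|), summed over zeros inside |z| < r.
  log(r/|z_k|) for z_k = -5: log(5.5/5) = 0.0953
  log(r/|z_k|) for z_k = -1: log(5.5/1) = 1.7047
  Outside zeros (-6) contribute nothing to the Jensen sum.
Sum over inside zeros: 1.8001.
I(r) = log|p(0)| + (inside sum) = 3.4012 + 1.8001 = 5.2013.
Note: since some zeros are outside |z| ≤ r, the simplified n·log(r) form does NOT apply — only the inside zeros contribute.

I(r) ≈ 5.2013.


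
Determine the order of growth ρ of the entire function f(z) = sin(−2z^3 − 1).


Write sin(w) = (e^{iw} ± e^{−iw})/(2 or 2i), so |sin(w)| ≤ e^{|w|}. With w = −2z^3 − 1, |w| ≤ 2r^3 + 1 on |z|=r, giving M(r) ≤ e^{2r^3 + 1} and ρ ≤ 3. For the lower bound, choose z on |z|=r with -2z^3 purely imaginary of modulus 2r^3; then |sin(−2z^3 − 1)| grows like e^{2r^3}/2, so ρ ≥ 3. Hence ρ = 3.
Therefore ρ = 3.

Order ρ = 3.


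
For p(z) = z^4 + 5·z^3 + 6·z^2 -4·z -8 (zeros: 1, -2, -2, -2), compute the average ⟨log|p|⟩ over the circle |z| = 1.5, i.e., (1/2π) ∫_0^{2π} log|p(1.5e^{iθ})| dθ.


Zeros: -2, -2, -2, 1; r = 1.5.
Inside |z| < r: 1. Outside (|z| ≥ r): -2, -2, -2.
p(0) = -8, so log|p(0)| = log(8) = 2.0794.
Apply Jensen: I(r) = log|p(0)| + Σ_k log(r/|z_k|), summed over zeros inside |z| < r.
  log(r/|z_k|) for z_k = 1: log(1.5/1) = 0.4055
  Outside zeros (-2, -2, -2) contribute nothing to the Jensen sum.
Sum over inside zeros: 0.4055.
I(r) = log|p(0)| + (inside sum) = 2.0794 + 0.4055 = 2.4849.
Note: since some zeros are outside |z| ≤ r, the simplified n·log(r) form does NOT apply — only the inside zeros contribute.

I(r) ≈ 2.4849.


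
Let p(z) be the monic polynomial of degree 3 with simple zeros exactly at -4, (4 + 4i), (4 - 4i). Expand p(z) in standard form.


The polynomial is p(z) = ∏_{α ∈ S} (z − α), where S = {-4, (4 + 4i), (4 - 4i)}.
Expanding the product yields: p(z) = z^3 -4·z^2 + 128.
Note conjugate pairs combine to real quadratics: (z − (4+4i))(z − (4−4i)) = z² − 8z + 32.
The resulting polynomial has degree 3 and real coefficients as required.

p(z) = z^3 -4·z^2 + 128.


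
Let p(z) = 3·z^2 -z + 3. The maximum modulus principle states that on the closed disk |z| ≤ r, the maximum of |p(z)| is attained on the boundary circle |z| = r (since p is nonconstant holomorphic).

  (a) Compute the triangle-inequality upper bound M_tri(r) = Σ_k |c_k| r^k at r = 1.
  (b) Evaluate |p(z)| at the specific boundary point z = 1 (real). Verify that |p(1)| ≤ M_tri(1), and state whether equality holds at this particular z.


Coefficients: c_0 = 3, c_1 = -1, c_2 = 3. Radius r = 1.
Part (a). Triangle bound: M_tri(r) = Σ_k |c_k| r^k
  = |3|·1^0 + |-1|·1^1 + |3|·1^2
  = 3 + 1 + 3 = 7.
This bounds M(r) := max_{|z|=r} |p(z)| from above; equality holds iff all terms c_k z^k can be made to align in phase at a single z on |z|=r.
Part (b). At z = 1 (real, on the circle |z| = r):
  p(1) = (3)·1^0 + (-1)·1^1 + (3)·1^2 = 5.
  |p(1)| = 5.
Check: |p(1)| = 5 ≤ 7 = M_tri(1). ✓ Equality does not hold at z = 1 (the coefficients have mixed signs, so the terms do not all align in phase there).

M_tri(1) = 7; |p(1)| = 5; equality at z=1: no.


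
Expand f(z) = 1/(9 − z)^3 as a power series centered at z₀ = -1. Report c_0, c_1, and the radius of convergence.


Let w = z − z₀, so z = z₀ + w.
Then 9 − z = 9 − (z₀ + w) = (9 − z₀) − w = 10 − w.
f(z) = 1/(10 − w)^3 = (1/(10)^3) · (1 − w/(10))^{−3}.
By the binomial series (1−u)^{−3} = Σ_{n≥0} C(n+2, 2) u^n for |u|<1, with u = w/(10):
  c_n = C(n+2, 2) / (10)^(n+3).
  c_0 = 1/(10)^3 = 1/1000.
  c_1 = 3/(10)^4 = 3/10000.
The series is valid for |w/d| < 1, i.e. |z − z₀| < |d|.
Radius of convergence: R = |9 − z₀| = |10| = 10 (distance from z₀ to the singularity z = 9).

c_0 = 1/1000, c_1 = 3/10000; R = 10.


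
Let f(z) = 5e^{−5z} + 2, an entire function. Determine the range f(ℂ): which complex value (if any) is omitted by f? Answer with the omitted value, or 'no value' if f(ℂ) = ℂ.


Little Picard bounds the complement of f(ℂ) to at most one point.
e^{−5z} is never zero on ℂ, so 5·e^{−5z} takes every value in ℂ ∖ {0}. Adding 2 shifts the range to ℂ ∖ {2}. Thus f omits exactly the value 2.

Omitted value: 2.


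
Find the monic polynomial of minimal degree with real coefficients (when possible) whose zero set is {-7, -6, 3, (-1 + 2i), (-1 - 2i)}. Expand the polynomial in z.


The polynomial is p(z) = ∏_{α ∈ S} (z − α), where S = {-7, -6, 3, (-1 + 2i), (-1 - 2i)}.
Expanding the product yields: p(z) = z^5 + 12·z^4 + 28·z^3 -70·z^2 -237·z -630.
Note conjugate pairs combine to real quadratics: (z − (-1+2i))(z − (-1−2i)) = z² + 2z + 5.
The resulting polynomial has degree 5 and real coefficients as required.

p(z) = z^5 + 12·z^4 + 28·z^3 -70·z^2 -237·z -630.


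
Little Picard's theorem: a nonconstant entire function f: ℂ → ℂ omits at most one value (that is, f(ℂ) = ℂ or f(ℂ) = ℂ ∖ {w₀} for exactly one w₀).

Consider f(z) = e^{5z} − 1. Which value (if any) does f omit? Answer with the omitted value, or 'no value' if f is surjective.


Little Picard bounds the complement of f(ℂ) to at most one point.
e^{5z} is never zero on ℂ, so 1·e^{5z} takes every value in ℂ ∖ {0}. Adding -1 shifts the range to ℂ ∖ {-1}. Thus f omits exactly the value -1.

Omitted value: -1.


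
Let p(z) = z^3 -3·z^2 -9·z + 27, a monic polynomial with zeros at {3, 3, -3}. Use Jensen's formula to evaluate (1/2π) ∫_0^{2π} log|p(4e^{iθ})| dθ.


Zeros: -3, 3, 3; r = 4.
Inside |z| < r: -3, 3, 3. Outside (|z| ≥ r): ∅.
p(0) = 27, so log|p(0)| = log(27) = 3.2958.
Apply Jensen: I(r) = log|p(0)| + Σ_k log(r/|z_k|), summed over zeros inside |z| < r.
  log(r/|z_k|) for z_k = 3: log(4/3) = 0.2877
  log(r/|z_k|) for z_k = 3: log(4/3) = 0.2877
  log(r/|z_k|) for z_k = -3: log(4/3) = 0.2877
Sum over inside zeros: 0.8630.
I(r) = log|p(0)| + (inside sum) = 3.2958 + 0.8630 = 4.1589.
Closed form (all zeros inside, monic): I(r) = n·log(r) = 3·log(4) = 4.1589. ✓

I(r) ≈ 4.1589.


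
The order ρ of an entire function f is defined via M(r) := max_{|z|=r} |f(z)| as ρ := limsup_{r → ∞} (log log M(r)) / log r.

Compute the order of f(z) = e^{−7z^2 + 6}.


|e^{−7z^2 + 6}| = e^{Re(-7·z^2) + 6} ≤ e^{7|z|^2 + 6} = e^{7r^2 + 6} on |z| = r, so ρ ≤ 2. Choosing z on |z|=r so that -7·z^2 is real positive (always possible by picking arg z appropriately) gives |f(z)| = e^{7r^2 + 6}, matching the bound. The additive constant 6 does not affect log log M(r) ~ 2·log r. Hence ρ = 2.
Therefore ρ = 2.

Order ρ = 2.


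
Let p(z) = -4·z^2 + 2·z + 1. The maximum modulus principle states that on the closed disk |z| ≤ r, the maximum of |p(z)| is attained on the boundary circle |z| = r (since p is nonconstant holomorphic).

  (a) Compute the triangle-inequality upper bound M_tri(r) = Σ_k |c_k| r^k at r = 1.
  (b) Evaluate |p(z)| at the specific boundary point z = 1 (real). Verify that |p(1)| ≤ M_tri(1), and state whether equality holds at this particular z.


Coefficients: c_0 = 1, c_1 = 2, c_2 = -4. Radius r = 1.
Part (a). Triangle bound: M_tri(r) = Σ_k |c_k| r^k
  = |1|·1^0 + |2|·1^1 + |-4|·1^2
  = 1 + 2 + 4 = 7.
This bounds M(r) := max_{|z|=r} |p(z)| from above; equality holds iff all terms c_k z^k can be made to align in phase at a single z on |z|=r.
Part (b). At z = 1 (real, on the circle |z| = r):
  p(1) = (1)·1^0 + (2)·1^1 + (-4)·1^2 = -1.
  |p(1)| = 1.
Check: |p(1)| = 1 ≤ 7 = M_tri(1). ✓ Equality does not hold at z = 1 (the coefficients have mixed signs, so the terms do not all align in phase there).

M_tri(1) = 7; |p(1)| = 1; equality at z=1: no.


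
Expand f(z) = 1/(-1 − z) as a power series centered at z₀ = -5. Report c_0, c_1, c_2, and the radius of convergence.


Let w = z − z₀, so z = z₀ + w.
Then -1 − z = -1 − (z₀ + w) = (-1 − z₀) − w = 4 − w.
f(z) = 1/(4 − w) = (1/(4)) · 1/(1 − w/(4)) = Σ_{n≥0} w^n / (4)^(n+1).
So c_n = 1/(4)^(n+1):
  c_0 = 1/(4)^1 = 1/4.
  c_1 = 1/(4)^2 = 1/16.
  c_2 = 1/(4)^3 = 1/64.
The series is valid for |w/d| < 1, i.e. |z − z₀| < |d|.
Radius of convergence: R = |-1 − z₀| = |4| = 4 (distance from z₀ to the singularity z = -1).

c_0 = 1/4, c_1 = 1/16, c_2 = 1/64; R = 4.


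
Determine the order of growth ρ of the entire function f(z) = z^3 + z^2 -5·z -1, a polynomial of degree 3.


|f(z)| ≤ Σ|c_k|·r^k = O(r^3) as r → ∞. Polynomial growth is O(e^{r^ε}) for every ε > 0 (since r^3/e^{r^ε} → 0), so ρ ≤ ε for all ε > 0, i.e. ρ = 0. Every nonconstant polynomial has order 0.
Therefore ρ = 0.

Order ρ = 0.


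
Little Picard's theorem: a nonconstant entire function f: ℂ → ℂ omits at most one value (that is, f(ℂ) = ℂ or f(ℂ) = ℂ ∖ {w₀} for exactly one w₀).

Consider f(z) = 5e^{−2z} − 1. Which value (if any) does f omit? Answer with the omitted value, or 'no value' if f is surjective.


Little Picard bounds the complement of f(ℂ) to at most one point.
e^{−2z} is never zero on ℂ, so 5·e^{−2z} takes every value in ℂ ∖ {0}. Adding -1 shifts the range to ℂ ∖ {-1}. Thus f omits exactly the value -1.

Omitted value: -1.


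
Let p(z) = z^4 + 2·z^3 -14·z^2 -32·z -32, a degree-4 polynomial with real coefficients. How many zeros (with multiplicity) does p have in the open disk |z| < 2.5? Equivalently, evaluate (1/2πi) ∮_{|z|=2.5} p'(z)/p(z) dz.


The zeros of p are: (-1 + 1i), (-1 - 1i), -4, 4.
Their magnitudes are: 1.414, 1.414, 4, 4.
Zeros with |z| < R = 2.5: (-1 + 1i), (-1 - 1i).
Count = 2.
By the argument principle, (1/2πi) ∮_{|z|=R} p'(z)/p(z) dz equals exactly this count.

Number of zeros inside |z| < 2.5: 2.


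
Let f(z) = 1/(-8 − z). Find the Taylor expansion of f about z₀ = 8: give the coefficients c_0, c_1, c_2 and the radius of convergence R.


Let w = z − z₀, so z = z₀ + w.
Then -8 − z = -8 − (z₀ + w) = (-8 − z₀) − w = -16 − w.
f(z) = 1/(-16 − w) = (1/(-16)) · 1/(1 − w/(-16)) = Σ_{n≥0} w^n / (-16)^(n+1).
So c_n = 1/(-16)^(n+1):
  c_0 = 1/(-16)^1 = -1/16.
  c_1 = 1/(-16)^2 = 1/256.
  c_2 = 1/(-16)^3 = -1/4096.
The series is valid for |w/d| < 1, i.e. |z − z₀| < |d|.
Radius of convergence: R = |-8 − z₀| = |-16| = 16 (distance from z₀ to the singularity z = -8).

c_0 = -1/16, c_1 = 1/256, c_2 = -1/4096; R = 16.


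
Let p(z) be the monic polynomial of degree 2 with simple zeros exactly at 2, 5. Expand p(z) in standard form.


The polynomial is p(z) = ∏_{α ∈ S} (z − α), where S = {2, 5}.
Expanding the product yields: p(z) = z^2 -7·z + 10.
The resulting polynomial has degree 2 and real coefficients as required.

p(z) = z^2 -7·z + 10.


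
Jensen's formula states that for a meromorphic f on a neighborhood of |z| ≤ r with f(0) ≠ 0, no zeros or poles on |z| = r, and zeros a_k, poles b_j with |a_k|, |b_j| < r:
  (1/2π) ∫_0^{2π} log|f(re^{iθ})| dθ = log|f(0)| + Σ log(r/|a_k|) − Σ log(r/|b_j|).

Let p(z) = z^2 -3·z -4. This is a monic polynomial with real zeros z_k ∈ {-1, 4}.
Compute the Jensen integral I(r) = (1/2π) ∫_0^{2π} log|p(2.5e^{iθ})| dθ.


Zeros: -1, 4; r = 2.5.
Inside |z| < r: -1. Outside (|z| ≥ r): 4.
p(0) = -4, so log|p(0)| = log(4) = 1.3863.
Apply Jensen: I(r) = log|p(0)| + Σ_k log(r/|z_k|), summed over zeros inside |z| < r.
  log(r/|z_k|) for z_k = -1: log(2.5/1) = 0.9163
  Outside zeros (4) contribute nothing to the Jensen sum.
Sum over inside zeros: 0.9163.
I(r) = log|p(0)| + (inside sum) = 1.3863 + 0.9163 = 2.3026.
Note: since some zeros are outside |z| ≤ r, the simplified n·log(r) form does NOT apply — only the inside zeros contribute.

I(r) ≈ 2.3026.


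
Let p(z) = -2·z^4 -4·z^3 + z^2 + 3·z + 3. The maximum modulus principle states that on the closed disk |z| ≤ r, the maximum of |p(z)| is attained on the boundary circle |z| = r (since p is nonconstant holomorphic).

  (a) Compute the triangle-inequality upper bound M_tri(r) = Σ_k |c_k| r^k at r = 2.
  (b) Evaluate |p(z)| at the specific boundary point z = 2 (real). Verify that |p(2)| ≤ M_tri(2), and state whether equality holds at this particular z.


Coefficients: c_0 = 3, c_1 = 3, c_2 = 1, c_3 = -4, c_4 = -2. Radius r = 2.
Part (a). Triangle bound: M_tri(r) = Σ_k |c_k| r^k
  = |3|·2^0 + |3|·2^1 + |1|·2^2 + |-4|·2^3 + |-2|·2^4
  = 3 + 6 + 4 + 32 + 32 = 77.
This bounds M(r) := max_{|z|=r} |p(z)| from above; equality holds iff all terms c_k z^k can be made to align in phase at a single z on |z|=r.
Part (b). At z = 2 (real, on the circle |z| = r):
  p(2) = (3)·2^0 + (3)·2^1 + (1)·2^2 + (-4)·2^3 + (-2)·2^4 = -51.
  |p(2)| = 51.
Check: |p(2)| = 51 ≤ 77 = M_tri(2). ✓ Equality does not hold at z = 2 (the coefficients have mixed signs, so the terms do not all align in phase there).

M_tri(2) = 77; |p(2)| = 51; equality at z=2: no.


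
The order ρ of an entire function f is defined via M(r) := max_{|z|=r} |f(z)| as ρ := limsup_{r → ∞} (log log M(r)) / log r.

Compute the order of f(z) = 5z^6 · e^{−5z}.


M(r) = max_{|z|=r} |5|·|z|^6·|e^{−5z}| = 5·r^6 · e^{5r^1} (the factors attain their maxima compatibly on |z|=r). Then log M(r) = log 5 + 6·log r + 5r^1, dominated by the last term, so log log M(r) ~ 1·log r. The polynomial factor 5z^6 contributes only a log r term and does not affect the order. ρ = 1.
Therefore ρ = 1.

Order ρ = 1.


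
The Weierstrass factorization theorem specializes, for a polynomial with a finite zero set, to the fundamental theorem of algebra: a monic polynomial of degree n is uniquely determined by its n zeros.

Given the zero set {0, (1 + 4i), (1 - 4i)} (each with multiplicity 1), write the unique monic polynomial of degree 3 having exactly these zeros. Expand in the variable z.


The polynomial is p(z) = ∏_{α ∈ S} (z − α), where S = {0, (1 + 4i), (1 - 4i)}.
Expanding the product yields: p(z) = z^3 -2·z^2 + 17·z.
Note conjugate pairs combine to real quadratics: (z − (1+4i))(z − (1−4i)) = z² − 2z + 17.
The resulting polynomial has degree 3 and real coefficients as required.

p(z) = z^3 -2·z^2 + 17·z.


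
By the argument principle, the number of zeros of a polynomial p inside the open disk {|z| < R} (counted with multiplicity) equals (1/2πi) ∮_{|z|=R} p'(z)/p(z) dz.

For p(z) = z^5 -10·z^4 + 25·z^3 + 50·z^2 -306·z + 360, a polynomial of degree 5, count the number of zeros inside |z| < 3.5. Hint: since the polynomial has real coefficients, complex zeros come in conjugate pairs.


The zeros of p are: -3, 4, 3, (3 + 1i), (3 - 1i).
Their magnitudes are: 3, 4, 3, 3.162, 3.162.
Zeros with |z| < R = 3.5: -3, 3, (3 + 1i), (3 - 1i).
Count = 4.
By the argument principle, (1/2πi) ∮_{|z|=R} p'(z)/p(z) dz equals exactly this count.

Number of zeros inside |z| < 3.5: 4.


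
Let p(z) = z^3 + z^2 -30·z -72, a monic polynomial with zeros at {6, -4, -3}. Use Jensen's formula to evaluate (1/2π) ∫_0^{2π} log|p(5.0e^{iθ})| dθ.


Zeros: -4, -3, 6; r = 5.0.
Inside |z| < r: -4, -3. Outside (|z| ≥ r): 6.
p(0) = -72, so log|p(0)| = log(72) = 4.2767.
Apply Jensen: I(r) = log|p(0)| + Σ_k log(r/|z_k|), summed over zeros inside |z| < r.
  log(r/|z_k|) for z_k = -4: log(5.0/4) = 0.2231
  log(r/|z_k|) for z_k = -3: log(5.0/3) = 0.5108
  Outside zeros (6) contribute nothing to the Jensen sum.
Sum over inside zeros: 0.7340.
I(r) = log|p(0)| + (inside sum) = 4.2767 + 0.7340 = 5.0106.
Note: since some zeros are outside |z| ≤ r, the simplified n·log(r) form does NOT apply — only the inside zeros contribute.

I(r) ≈ 5.0106.


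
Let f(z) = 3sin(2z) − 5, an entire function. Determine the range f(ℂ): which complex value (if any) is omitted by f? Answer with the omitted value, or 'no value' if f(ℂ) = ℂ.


Little Picard bounds the complement of f(ℂ) to at most one point.
sin is entire and surjective onto ℂ: for every w ∈ ℂ, sin(ζ) = w has a solution ζ ∈ ℂ (e.g., via the complex inverse arcsin). With ζ = 2z this gives z = ζ/(2). Then 3·sin(2z) takes every value in 3·ℂ = ℂ, and adding -5 is a bijection of ℂ. So f is surjective and omits no value. (Note: only on the real line is sin bounded by [−1, 1].)

Omitted value: no value.


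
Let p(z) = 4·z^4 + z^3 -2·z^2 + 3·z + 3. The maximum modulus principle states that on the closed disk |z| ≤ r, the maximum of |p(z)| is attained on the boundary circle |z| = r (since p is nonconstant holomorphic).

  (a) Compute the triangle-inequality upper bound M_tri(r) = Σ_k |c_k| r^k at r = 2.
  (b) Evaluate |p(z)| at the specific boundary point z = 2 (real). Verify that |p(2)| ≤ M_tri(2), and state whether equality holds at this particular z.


Coefficients: c_0 = 3, c_1 = 3, c_2 = -2, c_3 = 1, c_4 = 4. Radius r = 2.
Part (a). Triangle bound: M_tri(r) = Σ_k |c_k| r^k
  = |3|·2^0 + |3|·2^1 + |-2|·2^2 + |1|·2^3 + |4|·2^4
  = 3 + 6 + 8 + 8 + 64 = 89.
This bounds M(r) := max_{|z|=r} |p(z)| from above; equality holds iff all terms c_k z^k can be made to align in phase at a single z on |z|=r.
Part (b). At z = 2 (real, on the circle |z| = r):
  p(2) = (3)·2^0 + (3)·2^1 + (-2)·2^2 + (1)·2^3 + (4)·2^4 = 73.
  |p(2)| = 73.
Check: |p(2)| = 73 ≤ 89 = M_tri(2). ✓ Equality does not hold at z = 2 (the coefficients have mixed signs, so the terms do not all align in phase there).

M_tri(2) = 89; |p(2)| = 73; equality at z=2: no.


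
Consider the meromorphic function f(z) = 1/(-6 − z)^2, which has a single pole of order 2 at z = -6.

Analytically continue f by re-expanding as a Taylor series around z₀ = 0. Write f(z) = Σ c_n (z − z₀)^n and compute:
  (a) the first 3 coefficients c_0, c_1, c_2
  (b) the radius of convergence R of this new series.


Let w = z − z₀, so z = z₀ + w.
Then -6 − z = -6 − (z₀ + w) = (-6 − z₀) − w = -6 − w.
f(z) = 1/(-6 − w)^2 = (1/(-6)^2) · (1 − w/(-6))^{−2}.
By the binomial series (1−u)^{−2} = Σ_{n≥0} C(n+1, 1) u^n for |u|<1, with u = w/(-6):
  c_n = C(n+1, 1) / (-6)^(n+2).
  c_0 = 1/(-6)^2 = 1/36.
  c_1 = 2/(-6)^3 = -1/108.
  c_2 = 3/(-6)^4 = 1/432.
The series is valid for |w/d| < 1, i.e. |z − z₀| < |d|.
Radius of convergence: R = |-6 − z₀| = |-6| = 6 (distance from z₀ to the singularity z = -6).

c_0 = 1/36, c_1 = -1/108, c_2 = 1/432; R = 6.


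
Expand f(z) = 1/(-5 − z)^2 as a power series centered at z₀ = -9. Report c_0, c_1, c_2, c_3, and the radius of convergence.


Let w = z − z₀, so z = z₀ + w.
Then -5 − z = -5 − (z₀ + w) = (-5 − z₀) − w = 4 − w.
f(z) = 1/(4 − w)^2 = (1/(4)^2) · (1 − w/(4))^{−2}.
By the binomial series (1−u)^{−2} = Σ_{n≥0} C(n+1, 1) u^n for |u|<1, with u = w/(4):
  c_n = C(n+1, 1) / (4)^(n+2).
  c_0 = 1/(4)^2 = 1/16.
  c_1 = 2/(4)^3 = 1/32.
  c_2 = 3/(4)^4 = 3/256.
  c_3 = 4/(4)^5 = 1/256.
The series is valid for |w/d| < 1, i.e. |z − z₀| < |d|.
Radius of convergence: R = |-5 − z₀| = |4| = 4 (distance from z₀ to the singularity z = -5).

c_0 = 1/16, c_1 = 1/32, c_2 = 3/256, c_3 = 1/256; R = 4.


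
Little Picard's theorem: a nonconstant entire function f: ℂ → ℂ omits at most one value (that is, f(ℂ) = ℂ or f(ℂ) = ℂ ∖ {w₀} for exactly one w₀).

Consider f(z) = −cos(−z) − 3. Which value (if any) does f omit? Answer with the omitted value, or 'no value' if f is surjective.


Little Picard bounds the complement of f(ℂ) to at most one point.
cos is entire and surjective onto ℂ: for every w ∈ ℂ, cos(ζ) = w has a solution ζ ∈ ℂ (e.g., via the complex inverse arccos). With ζ = −z this gives z = ζ/(-1). Then -1·cos(−z) takes every value in -1·ℂ = ℂ, and adding -3 is a bijection of ℂ. So f is surjective and omits no value. (Note: only on the real line is cos bounded by [−1, 1].)

Omitted value: no value.


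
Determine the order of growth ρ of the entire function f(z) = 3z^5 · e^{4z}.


M(r) = max_{|z|=r} |3|·|z|^5·|e^{4z}| = 3·r^5 · e^{4r^1} (the factors attain their maxima compatibly on |z|=r). Then log M(r) = log 3 + 5·log r + 4r^1, dominated by the last term, so log log M(r) ~ 1·log r. The polynomial factor 3z^5 contributes only a log r term and does not affect the order. ρ = 1.
Therefore ρ = 1.

Order ρ = 1.


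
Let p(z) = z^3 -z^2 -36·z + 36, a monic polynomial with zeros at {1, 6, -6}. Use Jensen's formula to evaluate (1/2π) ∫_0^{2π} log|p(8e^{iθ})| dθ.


Zeros: -6, 1, 6; r = 8.
Inside |z| < r: -6, 1, 6. Outside (|z| ≥ r): ∅.
p(0) = 36, so log|p(0)| = log(36) = 3.5835.
Apply Jensen: I(r) = log|p(0)| + Σ_k log(r/|z_k|), summed over zeros inside |z| < r.
  log(r/|z_k|) for z_k = 1: log(8/1) = 2.0794
  log(r/|z_k|) for z_k = 6: log(8/6) = 0.2877
  log(r/|z_k|) for z_k = -6: log(8/6) = 0.2877
Sum over inside zeros: 2.6548.
I(r) = log|p(0)| + (inside sum) = 3.5835 + 2.6548 = 6.2383.
Closed form (all zeros inside, monic): I(r) = n·log(r) = 3·log(8) = 6.2383. ✓

I(r) ≈ 6.2383.


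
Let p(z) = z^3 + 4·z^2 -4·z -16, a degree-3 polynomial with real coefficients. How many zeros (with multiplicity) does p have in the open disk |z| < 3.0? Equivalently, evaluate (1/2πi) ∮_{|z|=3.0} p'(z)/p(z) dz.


The zeros of p are: -4, -2, 2.
Their magnitudes are: 4, 2, 2.
Zeros with |z| < R = 3.0: -2, 2.
Count = 2.
By the argument principle, (1/2πi) ∮_{|z|=R} p'(z)/p(z) dz equals exactly this count.

Number of zeros inside |z| < 3.0: 2.


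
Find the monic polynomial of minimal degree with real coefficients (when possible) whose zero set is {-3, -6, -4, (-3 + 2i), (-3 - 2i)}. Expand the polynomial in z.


The polynomial is p(z) = ∏_{α ∈ S} (z − α), where S = {-3, -6, -4, (-3 + 2i), (-3 - 2i)}.
Expanding the product yields: p(z) = z^5 + 19·z^4 + 145·z^3 + 565·z^2 + 1134·z + 936.
Note conjugate pairs combine to real quadratics: (z − (-3+2i))(z − (-3−2i)) = z² + 6z + 13.
The resulting polynomial has degree 5 and real coefficients as required.

p(z) = z^5 + 19·z^4 + 145·z^3 + 565·z^2 + 1134·z + 936.


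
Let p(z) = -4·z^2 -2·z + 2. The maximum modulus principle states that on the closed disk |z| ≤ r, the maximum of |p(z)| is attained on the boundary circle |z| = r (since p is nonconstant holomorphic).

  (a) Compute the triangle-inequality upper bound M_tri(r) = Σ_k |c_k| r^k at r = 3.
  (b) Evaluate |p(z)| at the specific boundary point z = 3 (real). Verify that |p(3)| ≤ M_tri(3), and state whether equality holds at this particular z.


Coefficients: c_0 = 2, c_1 = -2, c_2 = -4. Radius r = 3.
Part (a). Triangle bound: M_tri(r) = Σ_k |c_k| r^k
  = |2|·3^0 + |-2|·3^1 + |-4|·3^2
  = 2 + 6 + 36 = 44.
This bounds M(r) := max_{|z|=r} |p(z)| from above; equality holds iff all terms c_k z^k can be made to align in phase at a single z on |z|=r.
Part (b). At z = 3 (real, on the circle |z| = r):
  p(3) = (2)·3^0 + (-2)·3^1 + (-4)·3^2 = -40.
  |p(3)| = 40.
Check: |p(3)| = 40 ≤ 44 = M_tri(3). ✓ Equality does not hold at z = 3 (the coefficients have mixed signs, so the terms do not all align in phase there).

M_tri(3) = 44; |p(3)| = 40; equality at z=3: no.


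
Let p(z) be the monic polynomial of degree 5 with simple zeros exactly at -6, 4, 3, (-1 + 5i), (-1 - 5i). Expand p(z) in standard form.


The polynomial is p(z) = ∏_{α ∈ S} (z − α), where S = {-6, 4, 3, (-1 + 5i), (-1 - 5i)}.
Expanding the product yields: p(z) = z^5 + z^4 -6·z^3 -14·z^2 -636·z + 1872.
Note conjugate pairs combine to real quadratics: (z − (-1+5i))(z − (-1−5i)) = z² + 2z + 26.
The resulting polynomial has degree 5 and real coefficients as required.

p(z) = z^5 + z^4 -6·z^3 -14·z^2 -636·z + 1872.


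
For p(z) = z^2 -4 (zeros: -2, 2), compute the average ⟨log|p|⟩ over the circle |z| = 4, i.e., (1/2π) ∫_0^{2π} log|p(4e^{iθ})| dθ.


Zeros: -2, 2; r = 4.
Inside |z| < r: -2, 2. Outside (|z| ≥ r): ∅.
p(0) = -4, so log|p(0)| = log(4) = 1.3863.
Apply Jensen: I(r) = log|p(0)| + Σ_k log(r/|z_k|), summed over zeros inside |z| < r.
  log(r/|z_k|) for z_k = -2: log(4/2) = 0.6931
  log(r/|z_k|) for z_k = 2: log(4/2) = 0.6931
Sum over inside zeros: 1.3863.
I(r) = log|p(0)| + (inside sum) = 1.3863 + 1.3863 = 2.7726.
Closed form (all zeros inside, monic): I(r) = n·log(r) = 2·log(4) = 2.7726. ✓

I(r) ≈ 2.7726.
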